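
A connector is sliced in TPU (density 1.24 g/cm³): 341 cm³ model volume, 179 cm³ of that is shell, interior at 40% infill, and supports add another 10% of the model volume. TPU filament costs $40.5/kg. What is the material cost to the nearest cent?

Volume inside the shell = 341 − 179 = 162 cm³.
Deposited infill: 0.40 × 162 → 64.8 cm³.
Support = 0.10 × 341, so 34.1 cm³.
Total printed volume = 179 + 64.8 + 34.1, so 277.9 cm³.
Mass: 277.9 × 1.24 → 344.596 g.
Cost = 344.596 g / 1000 × $40.5/kg = $13.96.

$13.96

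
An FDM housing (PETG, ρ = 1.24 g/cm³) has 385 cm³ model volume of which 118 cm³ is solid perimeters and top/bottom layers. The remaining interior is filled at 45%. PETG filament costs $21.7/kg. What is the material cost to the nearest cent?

Infill region = 385 − 118, so 267 cm³.
Infill volume = 0.45 × 267, so 120.15 cm³.
Total extruded = 118 + 120.15, so 238.15 cm³.
Mass = 238.15 × 1.24, so 295.306 g.
Cost = 295.306 g / 1000 × $21.7/kg = $6.41.

$6.41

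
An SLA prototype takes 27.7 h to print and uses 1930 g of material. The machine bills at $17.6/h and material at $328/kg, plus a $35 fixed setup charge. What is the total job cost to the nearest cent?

$1155.56

Time charge: 17.6 × 27.7 → $487.52.
Feedstock cost = 328 × 1930/1000 = $633.04.
Adding setup: 487.52 + 633.04 + 35 → $1155.56.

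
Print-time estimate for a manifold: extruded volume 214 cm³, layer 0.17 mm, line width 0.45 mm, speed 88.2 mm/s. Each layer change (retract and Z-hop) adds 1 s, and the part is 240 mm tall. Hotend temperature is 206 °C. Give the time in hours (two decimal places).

Line area: 0.17 × 0.45 → 0.0765 mm².
Path length: 214000 mm³ / 0.0765 mm² → 2797385.6 mm.
Extrusion time: 2797385.6 / 88.2 → 31716.4 s.
Layers = ⌈240/0.17⌉ = 1412.
Layer-change overhead = 1412 × 1, so 1412 s.
Altogether 31716.4 + 1412 = 33128.4 s, i.e. 9.20 hours.

9.20 hours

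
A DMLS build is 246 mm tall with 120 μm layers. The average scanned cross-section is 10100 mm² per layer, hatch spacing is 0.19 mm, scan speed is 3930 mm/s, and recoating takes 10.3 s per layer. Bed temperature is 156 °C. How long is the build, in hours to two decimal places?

13.57 hours

Layer count = ceil(246 / 0.12) = 2050.
Per-layer scan distance = 10100 / 0.19, so 53157.9 mm.
Laser time per layer = 53157.9 / 3930, so 13.5262 s.
Layer cycle = 13.5262 + 10.3, so 23.8262 s.
Build time = 2050 × 23.8262 = 48843.71 s = 13.57 hours.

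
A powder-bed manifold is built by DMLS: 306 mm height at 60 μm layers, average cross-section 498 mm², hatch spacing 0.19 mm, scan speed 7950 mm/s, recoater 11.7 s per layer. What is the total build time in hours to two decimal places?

17.04 hours

Number of layers: 306 / 0.06 → 5100 (rounded up).
Per-layer scan distance: 498 / 0.19 → 2621.1 mm.
Scan time per layer: 2621.1 / 7950 → 0.3297 s.
Time per layer = 0.3297 + 11.7 = 12.0297 s.
Total: 5100 × 12.0297 s = 61351.47 s → 17.04 hours.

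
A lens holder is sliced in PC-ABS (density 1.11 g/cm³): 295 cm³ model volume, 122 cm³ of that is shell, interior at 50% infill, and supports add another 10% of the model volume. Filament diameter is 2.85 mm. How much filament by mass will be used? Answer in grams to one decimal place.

264.2 g

Volume inside the shell = 295 − 122 = 173 cm³.
Infill volume: 0.50 × 173 → 86.5 cm³.
Support: 0.10 × 295 → 29.5 cm³.
Total printed volume: 122 + 86.5 + 29.5 → 238 cm³.
Mass: 238 × 1.11 → 264.18 g.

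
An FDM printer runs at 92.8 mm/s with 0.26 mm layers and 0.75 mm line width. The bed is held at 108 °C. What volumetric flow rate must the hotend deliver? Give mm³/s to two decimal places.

18.10

Extrusion cross-section = 0.26 × 0.75, so 0.195 mm².
Volumetric flow = 92.8 × 0.195 = 18.10 mm³/s.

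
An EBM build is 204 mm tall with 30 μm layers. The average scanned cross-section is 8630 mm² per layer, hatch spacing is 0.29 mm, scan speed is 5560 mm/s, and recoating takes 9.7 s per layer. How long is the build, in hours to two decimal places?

28.43 hours

Number of layers: 204 / 0.03 → 6800 (rounded up).
Hatch length per layer = 8630 / 0.29 = 29758.6 mm.
Scan time per layer: 29758.6 / 5560 → 5.3523 s.
Per-layer time = 5.3523 + 9.7 = 15.0523 s.
6800 layers × 15.0523 s/layer = 102355.64 s, i.e. 28.43 hours.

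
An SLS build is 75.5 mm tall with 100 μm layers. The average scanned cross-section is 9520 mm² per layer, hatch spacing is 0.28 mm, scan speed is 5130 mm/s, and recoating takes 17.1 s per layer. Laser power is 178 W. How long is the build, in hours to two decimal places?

Number of layers: 75.5 / 0.1 → 755 (rounded up).
Scan path per layer: 9520 / 0.28 → 34000 mm.
Laser time per layer = 34000 / 5130 = 6.6277 s.
Per-layer time = 6.6277 + 17.1 = 23.7277 s.
Build time = 755 × 23.7277 = 17914.4135 s = 4.98 hours.

4.98 hours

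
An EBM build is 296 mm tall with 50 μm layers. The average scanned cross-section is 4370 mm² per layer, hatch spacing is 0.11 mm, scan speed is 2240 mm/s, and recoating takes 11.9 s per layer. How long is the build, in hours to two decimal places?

Layer count = ceil(296 / 0.05) = 5920.
Hatch length per layer = 4370 / 0.11, so 39727.3 mm.
Per-layer scan time = 39727.3 / 2240 = 17.7354 s.
Per-layer time: 17.7354 + 11.9 → 29.6354 s.
5920 layers × 29.6354 s/layer = 175441.568 s, i.e. 48.73 hours.

48.73 hours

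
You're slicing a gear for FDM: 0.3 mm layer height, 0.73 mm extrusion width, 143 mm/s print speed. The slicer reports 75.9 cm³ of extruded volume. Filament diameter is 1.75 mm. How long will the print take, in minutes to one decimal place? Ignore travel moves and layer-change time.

40.4 minutes

Extrusion cross-section = 0.3 × 0.73 = 0.219 mm².
Toolpath length = 75.9 cm³ / 0.219 mm² = 75900 / 0.219 = 346575.3 mm.
Time extruding: 346575.3 / 143 → 2423.6 s.
2423.6 s = 40.4 minutes.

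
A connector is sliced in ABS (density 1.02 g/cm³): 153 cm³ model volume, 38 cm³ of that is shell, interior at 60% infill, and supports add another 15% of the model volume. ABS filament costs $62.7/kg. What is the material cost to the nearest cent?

Volume inside the shell: 153 − 38 → 115 cm³.
Infill volume = 0.60 × 115, so 69 cm³.
Support = 0.15 × 153, so 22.95 cm³.
Deposited volume = 38 + 69 + 22.95, so 129.95 cm³.
Mass: 129.95 × 1.02 → 132.549 g.
At $62.7/kg: 132.549/1000 × 62.7 = $8.31.

$8.31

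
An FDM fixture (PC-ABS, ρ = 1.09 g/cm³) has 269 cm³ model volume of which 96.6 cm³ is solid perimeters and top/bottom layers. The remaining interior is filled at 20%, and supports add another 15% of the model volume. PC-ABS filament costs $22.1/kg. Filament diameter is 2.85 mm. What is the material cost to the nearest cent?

Infill region = 269 − 96.6 = 172.4 cm³.
Infill deposited = 0.20 × 172.4, so 34.48 cm³.
Support: 0.15 × 269 → 40.35 cm³.
Total printed volume = 96.6 + 34.48 + 40.35 = 171.43 cm³.
Mass = 171.43 × 1.09 = 186.8587 g.
At $22.1/kg: 186.8587/1000 × 22.1 = $4.13.

$4.13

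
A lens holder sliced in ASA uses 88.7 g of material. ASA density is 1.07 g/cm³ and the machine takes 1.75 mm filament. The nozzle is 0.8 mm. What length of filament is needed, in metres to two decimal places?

Volume = 88.7 g / 1.07 g·cm⁻³ = 82.8972 cm³ = 82897.2 mm³.
Cross-section of 1.75 mm filament: π·(1.75/2)² = 2.4053 mm².
L = V/A = 82897.2/2.4053 = 34464.39 mm → 34.46 m.

34.46 m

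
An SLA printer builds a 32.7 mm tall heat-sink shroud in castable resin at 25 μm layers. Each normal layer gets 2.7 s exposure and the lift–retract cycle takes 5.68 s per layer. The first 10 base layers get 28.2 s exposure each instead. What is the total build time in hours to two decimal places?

3.12 hours

Number of layers: 32.7 / 0.025 → 1308 (rounded up).
Base layers = 10 × (28.2 + 5.68), so 338.8 s.
Normal layers: 1298 × (2.7 + 5.68) → 10877.24 s.
Total = 338.8 + 10877.24 = 11216.04 s = 3.12 hours.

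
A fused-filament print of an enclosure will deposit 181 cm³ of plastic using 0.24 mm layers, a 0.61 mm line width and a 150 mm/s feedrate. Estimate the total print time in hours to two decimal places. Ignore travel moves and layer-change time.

2.29 hours

Line area = 0.24 × 0.61, so 0.1464 mm².
Total extruded path = 181000/0.1464 = 1236338.8 mm.
Extrusion time = 1236338.8 / 150 = 8242.3 s.
8242.3 s = 2.29 hours.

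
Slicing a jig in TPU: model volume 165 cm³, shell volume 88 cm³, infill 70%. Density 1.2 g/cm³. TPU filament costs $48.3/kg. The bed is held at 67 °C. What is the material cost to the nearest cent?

Volume inside the shell = 165 − 88, so 77 cm³.
Infill volume: 0.70 × 77 → 53.9 cm³.
Total extruded: 88 + 53.9 → 141.9 cm³.
Mass = 141.9 × 1.2, so 170.28 g.
At $48.3/kg: 170.28/1000 × 48.3 = $8.22.

$8.22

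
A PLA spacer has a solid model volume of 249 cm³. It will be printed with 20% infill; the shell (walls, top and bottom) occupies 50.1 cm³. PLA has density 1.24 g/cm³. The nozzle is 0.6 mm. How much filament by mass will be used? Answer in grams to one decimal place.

111.5 g

Infill region = 249 − 50.1 = 198.9 cm³.
Infill volume: 0.20 × 198.9 → 39.78 cm³.
Total extruded: 50.1 + 39.78 → 89.88 cm³.
Mass = 89.88 × 1.24 = 111.4512 g.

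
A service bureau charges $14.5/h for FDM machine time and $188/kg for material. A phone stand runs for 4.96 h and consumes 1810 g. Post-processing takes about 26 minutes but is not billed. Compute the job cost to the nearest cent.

Machine cost: 14.5 × 4.96 → $71.92.
Feedstock cost = 188 × 1810/1000, so $340.28.
Job cost: 71.92 + 340.28 = $412.20.

$412.20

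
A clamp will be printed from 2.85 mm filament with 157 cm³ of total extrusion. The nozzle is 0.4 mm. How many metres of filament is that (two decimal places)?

24.61 m

Filament cross-section = π × (2.85/2)² = 6.3794 mm².
L = 157000 mm³ / 6.3794 mm² = 24610.46 mm, i.e. 24.61 m.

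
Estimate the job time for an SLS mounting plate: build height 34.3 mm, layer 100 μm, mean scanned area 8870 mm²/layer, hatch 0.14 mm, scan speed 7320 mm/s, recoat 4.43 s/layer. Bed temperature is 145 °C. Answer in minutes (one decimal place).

Layers = ⌈34.3/0.1⌉ = 343.
Scan path per layer = 8870 / 0.14, so 63357.1 mm.
Per-layer scan time: 63357.1 / 7320 → 8.6553 s.
Time per layer = 8.6553 + 4.43, so 13.0853 s.
Build time = 343 × 13.0853 = 4488.2579 s = 74.8 minutes.

74.8 minutes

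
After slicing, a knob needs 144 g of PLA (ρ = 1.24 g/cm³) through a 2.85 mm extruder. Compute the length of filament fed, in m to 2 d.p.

Volume = 144 g / 1.24 g·cm⁻³ = 116.129 cm³ = 116129 mm³.
A = π r² = π × 1.425² = 6.3794 mm².
Length = 116129 / 6.3794 = 18203.75 mm = 18.20 m.

18.20 m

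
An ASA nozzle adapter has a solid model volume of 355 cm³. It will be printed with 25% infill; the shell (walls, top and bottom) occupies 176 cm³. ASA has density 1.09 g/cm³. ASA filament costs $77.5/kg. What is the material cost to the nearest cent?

$18.65

Volume inside the shell: 355 − 176 → 179 cm³.
Infill deposited = 0.25 × 179 = 44.75 cm³.
Total printed volume = 176 + 44.75 = 220.75 cm³.
Mass = 220.75 × 1.09, so 240.6175 g.
Cost = 240.6175 g / 1000 × $77.5/kg = $18.65.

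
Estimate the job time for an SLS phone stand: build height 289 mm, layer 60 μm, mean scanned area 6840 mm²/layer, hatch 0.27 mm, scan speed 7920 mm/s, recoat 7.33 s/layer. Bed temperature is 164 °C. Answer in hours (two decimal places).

14.09 hours

Layers = ⌈289/0.06⌉ = 4817.
Hatch length per layer = 6840 / 0.27, so 25333.3 mm.
Per-layer scan time = 25333.3 / 7920 = 3.1986 s.
Layer cycle: 3.1986 + 7.33 → 10.5286 s.
Build time = 4817 × 10.5286 = 50716.2662 s = 14.09 hours.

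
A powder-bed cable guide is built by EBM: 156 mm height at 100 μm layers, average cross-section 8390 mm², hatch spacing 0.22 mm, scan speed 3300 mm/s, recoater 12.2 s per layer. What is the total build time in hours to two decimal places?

10.29 hours

Layers = ⌈156/0.1⌉ = 1560.
Scan path per layer = 8390 / 0.22, so 38136.4 mm.
Beam time per layer = 38136.4 / 3300, so 11.5565 s.
Layer cycle: 11.5565 + 12.2 → 23.7565 s.
1560 layers × 23.7565 s/layer = 37060.14 s, i.e. 10.29 hours.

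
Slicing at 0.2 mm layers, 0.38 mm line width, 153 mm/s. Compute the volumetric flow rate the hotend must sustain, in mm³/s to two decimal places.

11.63

Bead cross-section: 0.2 × 0.38 → 0.076 mm².
Q = v·A = 153 × 0.076 = 11.63 mm³/s.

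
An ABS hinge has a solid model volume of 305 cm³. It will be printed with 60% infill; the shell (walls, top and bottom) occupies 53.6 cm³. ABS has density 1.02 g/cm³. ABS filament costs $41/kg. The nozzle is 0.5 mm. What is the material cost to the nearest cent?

Interior volume: 305 − 53.6 → 251.4 cm³.
Infill deposited = 0.60 × 251.4 = 150.84 cm³.
Total extruded = 53.6 + 150.84 = 204.44 cm³.
Mass: 204.44 × 1.02 → 208.5288 g.
Cost = 208.5288 g / 1000 × $41/kg = $8.55.

$8.55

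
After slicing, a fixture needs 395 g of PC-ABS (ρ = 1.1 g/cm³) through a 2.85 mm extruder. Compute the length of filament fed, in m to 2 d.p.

Extruded volume: 395/1.1 = 359.0909 cm³ (359090.9 mm³).
Filament cross-section = π × (2.85/2)² = 6.3794 mm².
L = V/A = 359090.9/6.3794 = 56289.13 mm → 56.29 m.

56.29 m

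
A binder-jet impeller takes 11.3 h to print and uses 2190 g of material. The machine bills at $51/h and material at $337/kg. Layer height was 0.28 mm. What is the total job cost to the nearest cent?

$1314.33

Time charge: 51 × 11.3 → $576.30.
Material charge: 337 × 2190/1000 → $738.03.
Total = 576.30 + 738.03 = $1314.33.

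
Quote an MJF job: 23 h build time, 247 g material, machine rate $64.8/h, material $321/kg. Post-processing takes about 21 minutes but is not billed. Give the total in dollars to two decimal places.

$1569.69

Machine cost = 64.8 × 23, so $1490.40.
Feedstock cost: 321 × 247/1000 → $79.287.
Job cost: 1490.40 + 79.287 = 1569.687 ≈ $1569.69.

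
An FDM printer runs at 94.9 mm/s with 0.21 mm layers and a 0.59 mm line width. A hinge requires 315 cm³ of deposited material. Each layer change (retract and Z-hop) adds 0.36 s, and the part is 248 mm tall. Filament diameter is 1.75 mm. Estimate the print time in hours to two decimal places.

Extrusion cross-section = 0.21 × 0.59, so 0.1239 mm².
Total extruded path = 315000/0.1239 = 2542372.9 mm.
Time extruding: 2542372.9 / 94.9 → 26790 s.
Layer count = ceil(248 / 0.21) = 1181.
Non-print overhead = 1181 × 0.36 = 425.16 s.
Altogether 26790 + 425.16 = 27215.16 s, i.e. 7.56 hours.

7.56 hours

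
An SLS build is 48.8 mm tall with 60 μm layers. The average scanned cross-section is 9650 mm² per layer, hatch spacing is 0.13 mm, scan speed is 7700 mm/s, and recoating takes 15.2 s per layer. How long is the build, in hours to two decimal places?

5.62 hours

Layers = ⌈48.8/0.06⌉ = 814.
Scan path per layer = 9650 / 0.13 = 74230.8 mm.
Scan time per layer = 74230.8 / 7700, so 9.6404 s.
Time per layer = 9.6404 + 15.2, so 24.8404 s.
Total: 814 × 24.8404 s = 20220.0856 s → 5.62 hours.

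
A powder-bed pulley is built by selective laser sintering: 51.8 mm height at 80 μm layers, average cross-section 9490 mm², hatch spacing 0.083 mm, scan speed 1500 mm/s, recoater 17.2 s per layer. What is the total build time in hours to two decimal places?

Layers = ⌈51.8/0.08⌉ = 648.
Per-layer scan distance: 9490 / 0.083 → 114337.3 mm.
Scan time per layer: 114337.3 / 1500 → 76.2249 s.
Time per layer: 76.2249 + 17.2 → 93.4249 s.
Build time = 648 × 93.4249 = 60539.3352 s = 16.82 hours.

16.82 hours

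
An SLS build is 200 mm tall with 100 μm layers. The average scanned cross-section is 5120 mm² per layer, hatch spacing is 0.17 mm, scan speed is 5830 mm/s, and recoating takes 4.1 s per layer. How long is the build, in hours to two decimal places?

Number of layers: 200 / 0.1 → 2000 (rounded up).
Scan path per layer = 5120 / 0.17 = 30117.6 mm.
Scan time per layer: 30117.6 / 5830 → 5.166 s.
Layer cycle = 5.166 + 4.1, so 9.266 s.
Build time = 2000 × 9.266 = 18532 s = 5.15 hours.

5.15 hours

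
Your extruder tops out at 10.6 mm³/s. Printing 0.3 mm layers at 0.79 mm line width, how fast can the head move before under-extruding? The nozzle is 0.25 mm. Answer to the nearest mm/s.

45 mm/s

Bead cross-section = 0.3 × 0.79, so 0.237 mm².
Max speed = 10.6 / 0.237 = 44.73 ≈ 45 mm/s.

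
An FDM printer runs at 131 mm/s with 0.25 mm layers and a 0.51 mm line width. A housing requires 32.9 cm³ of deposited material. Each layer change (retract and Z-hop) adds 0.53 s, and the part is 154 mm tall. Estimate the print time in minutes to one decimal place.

Bead cross-section = 0.25 × 0.51 = 0.1275 mm².
Total extruded path = 32900/0.1275 = 258039.2 mm.
Extrusion time = 258039.2 / 131, so 1969.8 s.
Number of layers: 154 / 0.25 → 616 (rounded up).
Layer-change overhead: 616 × 0.53 → 326.48 s.
Total = 1969.8 + 326.48 = 2296.28 s = 38.3 minutes.

38.3 minutes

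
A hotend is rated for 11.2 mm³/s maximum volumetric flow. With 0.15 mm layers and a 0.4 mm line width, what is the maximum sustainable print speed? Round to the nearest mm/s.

187 mm/s

A: 0.15 × 0.4 → 0.06 mm².
v_max = Q/A = 11.2/0.06 = 186.67 mm/s → 187 mm/s.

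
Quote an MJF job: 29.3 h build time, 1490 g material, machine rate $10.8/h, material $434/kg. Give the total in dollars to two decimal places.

$963.10

Time charge = 10.8 × 29.3, so $316.44.
Feedstock cost = 434 × 1490/1000 = $646.66.
Total = 316.44 + 646.66 = $963.10.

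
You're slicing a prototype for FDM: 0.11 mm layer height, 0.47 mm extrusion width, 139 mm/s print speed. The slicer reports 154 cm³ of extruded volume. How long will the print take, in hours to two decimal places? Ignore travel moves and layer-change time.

5.95 hours

Bead cross-section: 0.11 × 0.47 → 0.0517 mm².
Total extruded path = 154000/0.0517 = 2978723.4 mm.
Extrusion time: 2978723.4 / 139 → 21429.7 s.
21429.7 s = 5.95 hours.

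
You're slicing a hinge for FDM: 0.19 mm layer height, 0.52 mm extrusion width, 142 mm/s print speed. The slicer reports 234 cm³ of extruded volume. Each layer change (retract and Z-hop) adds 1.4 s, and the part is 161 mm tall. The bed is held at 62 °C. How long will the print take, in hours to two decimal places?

Extrusion cross-section = 0.19 × 0.52 = 0.0988 mm².
Path length: 234000 mm³ / 0.0988 mm² → 2368421.1 mm.
Time extruding = 2368421.1 / 142, so 16679 s.
Number of layers: 161 / 0.19 → 848 (rounded up).
Layer-change overhead: 848 × 1.4 → 1187.2 s.
Total = 16679 + 1187.2 = 17866.2 s = 4.96 hours.

4.96 hours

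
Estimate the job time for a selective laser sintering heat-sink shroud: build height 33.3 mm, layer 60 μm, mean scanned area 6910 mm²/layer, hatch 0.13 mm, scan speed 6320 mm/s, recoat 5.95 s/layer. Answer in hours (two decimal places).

Layer count = ceil(33.3 / 0.06) = 555.
Scan path per layer = 6910 / 0.13 = 53153.8 mm.
Scan time per layer = 53153.8 / 6320 = 8.4104 s.
Per-layer time = 8.4104 + 5.95 = 14.3604 s.
Total: 555 × 14.3604 s = 7970.022 s → 2.21 hours.

2.21 hours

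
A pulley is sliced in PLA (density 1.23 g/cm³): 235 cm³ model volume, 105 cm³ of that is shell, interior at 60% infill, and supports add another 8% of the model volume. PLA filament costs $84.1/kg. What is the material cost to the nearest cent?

$20.87

Interior volume = 235 − 105 = 130 cm³.
Infill volume: 0.60 × 130 → 78 cm³.
Support = 0.08 × 235 = 18.8 cm³.
Total printed volume = 105 + 78 + 18.8 = 201.8 cm³.
Mass: 201.8 × 1.23 → 248.214 g.
At $84.1/kg: 248.214/1000 × 84.1 = $20.87.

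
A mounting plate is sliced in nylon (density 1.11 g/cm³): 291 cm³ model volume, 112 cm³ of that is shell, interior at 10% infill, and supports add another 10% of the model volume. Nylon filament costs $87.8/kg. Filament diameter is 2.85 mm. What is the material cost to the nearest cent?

Interior volume = 291 − 112 = 179 cm³.
Infill deposited: 0.10 × 179 → 17.9 cm³.
Support = 0.10 × 291, so 29.1 cm³.
Deposited volume = 112 + 17.9 + 29.1 = 159 cm³.
Mass: 159 × 1.11 → 176.49 g.
At $87.8/kg: 176.49/1000 × 87.8 = $15.50.

$15.50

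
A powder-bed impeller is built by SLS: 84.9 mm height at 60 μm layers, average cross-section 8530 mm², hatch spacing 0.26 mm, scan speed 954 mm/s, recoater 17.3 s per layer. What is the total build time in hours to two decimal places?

20.32 hours

Layers = ⌈84.9/0.06⌉ = 1415.
Scan path per layer: 8530 / 0.26 → 32807.7 mm.
Scan time per layer = 32807.7 / 954, so 34.3896 s.
Per-layer time: 34.3896 + 17.3 → 51.6896 s.
1415 layers × 51.6896 s/layer = 73140.784 s, i.e. 20.32 hours.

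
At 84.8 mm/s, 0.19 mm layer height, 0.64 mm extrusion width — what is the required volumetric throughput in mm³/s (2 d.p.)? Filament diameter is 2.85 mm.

10.31

A = 0.19 × 0.64 = 0.1216 mm².
Volumetric flow = 84.8 × 0.1216 = 10.31 mm³/s.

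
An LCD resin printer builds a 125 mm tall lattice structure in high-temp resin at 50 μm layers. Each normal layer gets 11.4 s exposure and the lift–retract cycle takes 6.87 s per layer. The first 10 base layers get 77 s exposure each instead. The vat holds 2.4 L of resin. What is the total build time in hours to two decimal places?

Layers = ⌈125/0.05⌉ = 2500.
Burn-in layers: 10 × (77 + 6.87) → 838.7 s.
Regular layers = 2490 × (11.4 + 6.87) = 45492.3 s.
Total = 838.7 + 45492.3 = 46331 s = 12.87 hours.

12.87 hours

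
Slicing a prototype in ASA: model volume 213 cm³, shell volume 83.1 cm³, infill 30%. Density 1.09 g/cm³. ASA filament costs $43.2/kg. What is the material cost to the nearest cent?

Infill region = 213 − 83.1, so 129.9 cm³.
Infill volume = 0.30 × 129.9, so 38.97 cm³.
Total extruded = 83.1 + 38.97, so 122.07 cm³.
Mass = 122.07 × 1.09 = 133.0563 g.
Cost = 133.0563 g / 1000 × $43.2/kg = $5.75.

$5.75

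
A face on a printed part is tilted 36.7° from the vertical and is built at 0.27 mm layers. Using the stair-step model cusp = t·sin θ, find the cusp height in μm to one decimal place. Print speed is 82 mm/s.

161.4 μm

h_c = t·sin θ = 0.27 × 0.5976 = 0.161352 mm (161.4 μm).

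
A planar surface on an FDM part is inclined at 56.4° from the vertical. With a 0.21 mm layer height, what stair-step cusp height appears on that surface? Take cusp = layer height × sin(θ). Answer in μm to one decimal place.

Cusp = layer height × sin(56.4°) = 0.21 × 0.8329 = 0.174909 mm = 174.9 μm.

174.9 μm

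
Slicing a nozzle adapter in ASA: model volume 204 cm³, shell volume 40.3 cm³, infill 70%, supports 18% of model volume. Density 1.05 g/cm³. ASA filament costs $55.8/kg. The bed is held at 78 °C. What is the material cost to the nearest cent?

$11.23

Infill region = 204 − 40.3 = 163.7 cm³.
Deposited infill = 0.70 × 163.7, so 114.59 cm³.
Support = 0.18 × 204 = 36.72 cm³.
Deposited volume: 40.3 + 114.59 + 36.72 → 191.61 cm³.
Mass = 191.61 × 1.05 = 201.1905 g.
At $55.8/kg: 201.1905/1000 × 55.8 = $11.23.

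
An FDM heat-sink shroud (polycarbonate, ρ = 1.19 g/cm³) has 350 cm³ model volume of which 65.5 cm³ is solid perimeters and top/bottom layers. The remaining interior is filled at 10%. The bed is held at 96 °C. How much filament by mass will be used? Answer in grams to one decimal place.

Volume inside the shell = 350 − 65.5, so 284.5 cm³.
Deposited infill = 0.10 × 284.5 = 28.45 cm³.
Deposited volume: 65.5 + 28.45 → 93.95 cm³.
Mass: 93.95 × 1.19 → 111.8005 g.

111.8 g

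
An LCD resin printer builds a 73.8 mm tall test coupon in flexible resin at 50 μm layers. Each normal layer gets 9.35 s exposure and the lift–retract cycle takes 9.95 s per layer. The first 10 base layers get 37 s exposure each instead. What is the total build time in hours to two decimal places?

7.99 hours

Number of layers: 73.8 / 0.05 → 1476 (rounded up).
Base layers = 10 × (37 + 9.95) = 469.5 s.
Regular layers = 1466 × (9.35 + 9.95) = 28293.8 s.
Total = 469.5 + 28293.8 = 28763.3 s = 7.99 hours.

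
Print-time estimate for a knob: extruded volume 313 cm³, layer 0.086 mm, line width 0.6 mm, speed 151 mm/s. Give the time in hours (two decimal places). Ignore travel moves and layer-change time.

Extrusion cross-section = 0.086 × 0.6 = 0.0516 mm².
Total extruded path = 313000/0.0516 = 6065891.5 mm.
Time extruding = 6065891.5 / 151, so 40171.5 s.
Converting: 40171.5 s = 11.16 hours.

11.16 hours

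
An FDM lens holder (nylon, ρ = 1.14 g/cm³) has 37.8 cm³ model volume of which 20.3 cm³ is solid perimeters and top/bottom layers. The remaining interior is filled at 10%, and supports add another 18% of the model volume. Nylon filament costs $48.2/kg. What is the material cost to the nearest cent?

$1.59

Interior volume = 37.8 − 20.3, so 17.5 cm³.
Deposited infill: 0.10 × 17.5 → 1.75 cm³.
Support = 0.18 × 37.8, so 6.804 cm³.
Deposited volume: 20.3 + 1.75 + 6.804 → 28.854 cm³.
Mass = 28.854 × 1.14, so 32.89356 g.
At $48.2/kg: 32.89356/1000 × 48.2 = $1.59.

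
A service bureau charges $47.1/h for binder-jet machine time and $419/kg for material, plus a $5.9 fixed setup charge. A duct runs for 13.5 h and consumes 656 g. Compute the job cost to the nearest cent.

Machine-time cost = 47.1 × 13.5 = $635.85.
Material charge = 419 × 656/1000 = $274.864.
Adding setup: 635.85 + 274.864 + 5.9 → 916.614 ≈ $916.61.

$916.61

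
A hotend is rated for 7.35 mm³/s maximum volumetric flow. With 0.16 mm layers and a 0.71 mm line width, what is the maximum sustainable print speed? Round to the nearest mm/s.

65 mm/s

Bead cross-section = 0.16 × 0.71 = 0.1136 mm².
Max speed = 7.35 / 0.1136 = 64.70 ≈ 65 mm/s.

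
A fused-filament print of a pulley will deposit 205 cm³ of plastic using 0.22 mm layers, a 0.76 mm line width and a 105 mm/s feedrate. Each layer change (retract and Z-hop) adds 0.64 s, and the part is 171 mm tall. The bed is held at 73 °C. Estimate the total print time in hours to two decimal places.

Line area: 0.22 × 0.76 → 0.1672 mm².
Path length: 205000 mm³ / 0.1672 mm² → 1226076.6 mm.
Print-move time = 1226076.6 / 105, so 11676.9 s.
Layer count = ceil(171 / 0.22) = 778.
Z-hop total = 778 × 0.64, so 497.92 s.
Total = 11676.9 + 497.92 = 12174.82 s = 3.38 hours.

3.38 hours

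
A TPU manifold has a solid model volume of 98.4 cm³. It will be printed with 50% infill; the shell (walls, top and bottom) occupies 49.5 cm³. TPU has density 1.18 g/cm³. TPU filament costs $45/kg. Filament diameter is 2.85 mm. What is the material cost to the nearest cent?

Infill region: 98.4 − 49.5 → 48.9 cm³.
Infill volume = 0.50 × 48.9, so 24.45 cm³.
Total extruded = 49.5 + 24.45, so 73.95 cm³.
Mass = 73.95 × 1.18 = 87.261 g.
At $45/kg: 87.261/1000 × 45 = $3.93.

$3.93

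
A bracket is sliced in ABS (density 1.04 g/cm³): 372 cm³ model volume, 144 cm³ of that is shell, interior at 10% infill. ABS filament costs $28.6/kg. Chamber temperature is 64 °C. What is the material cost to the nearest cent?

$4.96

Interior volume = 372 − 144, so 228 cm³.
Infill volume = 0.10 × 228 = 22.8 cm³.
Deposited volume = 144 + 22.8, so 166.8 cm³.
Mass = 166.8 × 1.04, so 173.472 g.
At $28.6/kg: 173.472/1000 × 28.6 = $4.96.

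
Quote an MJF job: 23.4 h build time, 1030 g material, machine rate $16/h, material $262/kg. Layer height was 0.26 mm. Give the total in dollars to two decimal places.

$644.26

Time charge: 16 × 23.4 → $374.40.
Material charge = 262 × 1030/1000, so $269.86.
Job cost: 374.40 + 269.86 = $644.26.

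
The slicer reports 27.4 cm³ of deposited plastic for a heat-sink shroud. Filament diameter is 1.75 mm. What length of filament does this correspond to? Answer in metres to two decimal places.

A = π r² = π × 0.875² = 2.4053 mm².
L = 27400 mm³ / 2.4053 mm² = 11391.51 mm, i.e. 11.39 m.

11.39 m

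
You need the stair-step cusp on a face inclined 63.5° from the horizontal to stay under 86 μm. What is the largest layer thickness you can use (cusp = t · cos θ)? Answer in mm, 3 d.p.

Layer height = cusp / cos(63.5°) = 0.086 / 0.4462 = 0.193 mm.

0.193 mm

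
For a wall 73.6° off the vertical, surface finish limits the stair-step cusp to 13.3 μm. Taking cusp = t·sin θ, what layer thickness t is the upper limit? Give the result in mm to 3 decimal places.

0.014 mm

sin(73.6°) = 0.9593; t_max = 0.0133/0.9593 = 0.014 mm.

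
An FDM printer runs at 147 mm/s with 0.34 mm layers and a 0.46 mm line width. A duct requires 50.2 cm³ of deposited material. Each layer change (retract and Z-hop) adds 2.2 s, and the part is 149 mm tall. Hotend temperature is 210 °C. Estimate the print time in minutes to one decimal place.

Extrusion cross-section: 0.34 × 0.46 → 0.1564 mm².
Toolpath length = 50.2 cm³ / 0.1564 mm² = 50200 / 0.1564 = 320971.9 mm.
Extrusion time = 320971.9 / 147 = 2183.5 s.
Layers = ⌈149/0.34⌉ = 439.
Non-print overhead = 439 × 2.2, so 965.8 s.
Total = 2183.5 + 965.8 = 3149.3 s = 52.5 minutes.

52.5 minutes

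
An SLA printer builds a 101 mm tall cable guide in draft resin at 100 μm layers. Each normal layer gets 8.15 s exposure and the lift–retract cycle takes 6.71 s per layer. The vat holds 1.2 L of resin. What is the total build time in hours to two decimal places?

4.17 hours

Number of layers: 101 / 0.1 → 1010 (rounded up).
Each layer takes = 8.15 + 6.71 = 14.86 s.
Total = 1010 × 14.86 = 15008.6 s = 4.17 hours.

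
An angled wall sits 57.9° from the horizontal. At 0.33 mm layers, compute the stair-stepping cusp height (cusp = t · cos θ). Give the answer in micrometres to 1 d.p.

175.4 μm

Cusp = layer height × cos(57.9°) = 0.33 × 0.5314 = 0.175362 mm = 175.4 μm.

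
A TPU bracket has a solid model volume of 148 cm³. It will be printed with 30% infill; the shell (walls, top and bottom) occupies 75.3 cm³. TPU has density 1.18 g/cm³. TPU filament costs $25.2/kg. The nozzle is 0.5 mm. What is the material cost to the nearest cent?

$2.89

Infill region = 148 − 75.3, so 72.7 cm³.
Infill volume: 0.30 × 72.7 → 21.81 cm³.
Deposited volume: 75.3 + 21.81 → 97.11 cm³.
Mass: 97.11 × 1.18 → 114.5898 g.
At $25.2/kg: 114.5898/1000 × 25.2 = $2.89.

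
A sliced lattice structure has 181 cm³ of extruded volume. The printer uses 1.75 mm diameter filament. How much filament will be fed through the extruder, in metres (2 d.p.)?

Cross-section of 1.75 mm filament: π·(1.75/2)² = 2.4053 mm².
Length = 181 cm³ / 2.4053 mm² = 181000 / 2.4053 = 75250.49 mm = 75.25 m.

75.25 m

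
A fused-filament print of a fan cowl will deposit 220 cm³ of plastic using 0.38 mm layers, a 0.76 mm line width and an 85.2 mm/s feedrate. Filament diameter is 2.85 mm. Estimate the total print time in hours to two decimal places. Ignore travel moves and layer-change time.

Bead cross-section = 0.38 × 0.76 = 0.2888 mm².
Total extruded path = 220000/0.2888 = 761772.9 mm.
Time extruding = 761772.9 / 85.2, so 8941 s.
That's 8941 s → 2.48 hours.

2.48 hours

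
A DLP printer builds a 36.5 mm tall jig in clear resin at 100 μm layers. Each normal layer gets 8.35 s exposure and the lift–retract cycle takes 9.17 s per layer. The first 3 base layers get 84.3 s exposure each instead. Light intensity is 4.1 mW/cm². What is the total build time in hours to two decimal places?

Layer count = ceil(36.5 / 0.1) = 365.
Base layers = 3 × (84.3 + 9.17) = 280.41 s.
Normal layers: 362 × (8.35 + 9.17) → 6342.24 s.
Sum: 280.41 + 6342.24 = 6622.65 s → 1.84 hours.

1.84 hours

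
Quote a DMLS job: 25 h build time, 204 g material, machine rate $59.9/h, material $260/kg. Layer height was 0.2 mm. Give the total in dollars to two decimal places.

Time charge = 59.9 × 25 = $1497.50.
Material charge: 260 × 204/1000 → $53.04.
Total = 1497.50 + 53.04 = $1550.54.

$1550.54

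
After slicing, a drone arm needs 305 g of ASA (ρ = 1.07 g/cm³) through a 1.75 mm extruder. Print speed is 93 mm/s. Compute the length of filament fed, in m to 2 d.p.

Extruded volume: 305/1.07 = 285.0467 cm³ (285046.7 mm³).
Filament cross-section = π × (1.75/2)² = 2.4053 mm².
L = V/A = 285046.7/2.4053 = 118507.75 mm → 118.51 m.

118.51 m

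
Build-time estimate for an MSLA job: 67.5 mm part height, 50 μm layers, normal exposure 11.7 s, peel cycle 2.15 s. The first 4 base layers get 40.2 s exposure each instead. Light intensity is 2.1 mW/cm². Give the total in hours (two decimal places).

5.23 hours

Layers = ⌈67.5/0.05⌉ = 1350.
Base layers = 4 × (40.2 + 2.15), so 169.4 s.
Normal layers = 1346 × (11.7 + 2.15), so 18642.1 s.
Total = 169.4 + 18642.1 = 18811.5 s = 5.23 hours.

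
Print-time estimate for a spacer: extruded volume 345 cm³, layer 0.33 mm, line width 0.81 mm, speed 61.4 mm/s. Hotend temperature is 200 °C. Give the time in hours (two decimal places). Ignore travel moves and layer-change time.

5.84 hours

Extrusion cross-section = 0.33 × 0.81 = 0.2673 mm².
Total extruded path = 345000/0.2673 = 1290684.6 mm.
Extrusion time: 1290684.6 / 61.4 → 21020.9 s.
Converting: 21020.9 s = 5.84 hours.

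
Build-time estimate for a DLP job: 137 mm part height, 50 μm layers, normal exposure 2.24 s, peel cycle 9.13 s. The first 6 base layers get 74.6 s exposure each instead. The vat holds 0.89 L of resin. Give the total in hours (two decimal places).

Number of layers: 137 / 0.05 → 2740 (rounded up).
Bottom layers: 6 × (74.6 + 9.13) → 502.38 s.
Remaining layers = 2734 × (2.24 + 9.13), so 31085.58 s.
Sum: 502.38 + 31085.58 = 31587.96 s → 8.77 hours.

8.77 hours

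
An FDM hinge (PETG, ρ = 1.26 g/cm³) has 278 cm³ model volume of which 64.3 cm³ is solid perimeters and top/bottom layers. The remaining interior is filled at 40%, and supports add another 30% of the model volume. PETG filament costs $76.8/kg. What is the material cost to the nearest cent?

Volume inside the shell = 278 − 64.3 = 213.7 cm³.
Infill deposited: 0.40 × 213.7 → 85.48 cm³.
Support = 0.30 × 278, so 83.4 cm³.
Total extruded = 64.3 + 85.48 + 83.4, so 233.18 cm³.
Mass = 233.18 × 1.26, so 293.8068 g.
At $76.8/kg: 293.8068/1000 × 76.8 = $22.56.

$22.56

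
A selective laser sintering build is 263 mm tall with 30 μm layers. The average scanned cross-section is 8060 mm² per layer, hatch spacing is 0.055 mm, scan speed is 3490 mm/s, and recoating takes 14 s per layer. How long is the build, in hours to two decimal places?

Layer count = ceil(263 / 0.03) = 8767.
Hatch length per layer = 8060 / 0.055 = 146545.5 mm.
Per-layer scan time = 146545.5 / 3490 = 41.9901 s.
Time per layer = 41.9901 + 14 = 55.9901 s.
8767 layers × 55.9901 s/layer = 490865.2067 s, i.e. 136.35 hours.

136.35 hours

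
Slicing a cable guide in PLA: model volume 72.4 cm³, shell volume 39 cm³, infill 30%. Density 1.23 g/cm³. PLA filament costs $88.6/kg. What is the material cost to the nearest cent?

$5.34

Infill region: 72.4 − 39 → 33.4 cm³.
Deposited infill = 0.30 × 33.4 = 10.02 cm³.
Total extruded = 39 + 10.02 = 49.02 cm³.
Mass: 49.02 × 1.23 → 60.2946 g.
Cost = 60.2946 g / 1000 × $88.6/kg = $5.34.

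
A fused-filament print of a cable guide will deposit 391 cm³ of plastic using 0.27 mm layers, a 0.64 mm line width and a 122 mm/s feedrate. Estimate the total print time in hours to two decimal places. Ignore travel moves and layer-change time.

5.15 hours

Line area: 0.27 × 0.64 → 0.1728 mm².
Toolpath length = 391 cm³ / 0.1728 mm² = 391000 / 0.1728 = 2262731.5 mm.
Print-move time = 2262731.5 / 122 = 18547 s.
That's 18547 s → 5.15 hours.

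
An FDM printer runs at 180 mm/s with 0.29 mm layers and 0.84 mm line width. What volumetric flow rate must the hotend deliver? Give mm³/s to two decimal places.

43.85

Bead cross-section = 0.29 × 0.84, so 0.2436 mm².
Q = v·A = 180 × 0.2436 = 43.85 mm³/s.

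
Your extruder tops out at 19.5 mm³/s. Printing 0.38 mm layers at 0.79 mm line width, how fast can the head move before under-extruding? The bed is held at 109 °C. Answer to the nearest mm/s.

A = 0.38 × 0.79, so 0.3002 mm².
Max speed = 19.5 / 0.3002 = 64.96 ≈ 65 mm/s.

65 mm/s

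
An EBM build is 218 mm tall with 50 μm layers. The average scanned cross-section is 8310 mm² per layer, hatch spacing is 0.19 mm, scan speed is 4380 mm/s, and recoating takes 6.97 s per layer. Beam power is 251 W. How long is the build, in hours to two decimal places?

Layer count = ceil(218 / 0.05) = 4360.
Scan path per layer = 8310 / 0.19 = 43736.8 mm.
Beam time per layer: 43736.8 / 4380 → 9.9856 s.
Time per layer = 9.9856 + 6.97, so 16.9556 s.
Build time = 4360 × 16.9556 = 73926.416 s = 20.54 hours.

20.54 hours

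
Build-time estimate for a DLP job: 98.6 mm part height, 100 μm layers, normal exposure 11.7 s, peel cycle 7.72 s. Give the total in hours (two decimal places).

5.32 hours

Layer count = ceil(98.6 / 0.1) = 986.
Per-layer time: 11.7 + 7.72 → 19.42 s.
Build time: 986 × 19.42 s = 19148.12 s, i.e. 5.32 hours.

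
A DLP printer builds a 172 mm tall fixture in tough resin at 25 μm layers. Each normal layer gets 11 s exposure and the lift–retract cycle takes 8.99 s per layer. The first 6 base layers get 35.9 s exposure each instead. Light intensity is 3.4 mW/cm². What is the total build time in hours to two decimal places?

38.24 hours

Layer count = ceil(172 / 0.025) = 6880.
Burn-in layers = 6 × (35.9 + 8.99) = 269.34 s.
Normal layers = 6874 × (11 + 8.99), so 137411.26 s.
Total = 269.34 + 137411.26 = 137680.6 s = 38.24 hours.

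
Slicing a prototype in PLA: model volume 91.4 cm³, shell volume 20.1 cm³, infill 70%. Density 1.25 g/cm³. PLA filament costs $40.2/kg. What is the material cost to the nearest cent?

$3.52

Infill region = 91.4 − 20.1, so 71.3 cm³.
Infill deposited = 0.70 × 71.3 = 49.91 cm³.
Deposited volume = 20.1 + 49.91 = 70.01 cm³.
Mass = 70.01 × 1.25, so 87.5125 g.
Cost = 87.5125 g / 1000 × $40.2/kg = $3.52.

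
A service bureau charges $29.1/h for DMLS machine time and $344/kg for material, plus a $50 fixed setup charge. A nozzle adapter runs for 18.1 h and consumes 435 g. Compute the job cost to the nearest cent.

Time charge: 29.1 × 18.1 → $526.71.
Feedstock cost = 344 × 435/1000, so $149.64.
Adding setup: 526.71 + 149.64 + 50 → $726.35.

$726.35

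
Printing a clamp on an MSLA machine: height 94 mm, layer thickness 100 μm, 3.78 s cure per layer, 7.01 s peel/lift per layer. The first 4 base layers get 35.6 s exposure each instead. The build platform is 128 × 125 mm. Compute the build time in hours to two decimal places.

2.85 hours

Layers = ⌈94/0.1⌉ = 940.
Base layers = 4 × (35.6 + 7.01) = 170.44 s.
Regular layers = 936 × (3.78 + 7.01), so 10099.44 s.
Sum: 170.44 + 10099.44 = 10269.88 s → 2.85 hours.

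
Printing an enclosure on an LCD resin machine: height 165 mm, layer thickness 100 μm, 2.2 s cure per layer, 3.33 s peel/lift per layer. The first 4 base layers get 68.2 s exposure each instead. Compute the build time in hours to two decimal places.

2.61 hours

Layers = ⌈165/0.1⌉ = 1650.
Burn-in layers: 4 × (68.2 + 3.33) → 286.12 s.
Remaining layers = 1646 × (2.2 + 3.33), so 9102.38 s.
Sum: 286.12 + 9102.38 = 9388.5 s → 2.61 hours.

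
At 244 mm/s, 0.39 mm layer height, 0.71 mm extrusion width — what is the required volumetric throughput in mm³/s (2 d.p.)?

Bead cross-section = 0.39 × 0.71, so 0.2769 mm².
Volumetric flow = 244 × 0.2769 = 67.56 mm³/s.

67.56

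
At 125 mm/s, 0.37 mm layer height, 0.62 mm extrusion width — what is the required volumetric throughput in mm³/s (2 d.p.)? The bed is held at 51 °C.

28.68

Extrusion cross-section: 0.37 × 0.62 → 0.2294 mm².
Volumetric flow = 125 × 0.2294 = 28.68 mm³/s.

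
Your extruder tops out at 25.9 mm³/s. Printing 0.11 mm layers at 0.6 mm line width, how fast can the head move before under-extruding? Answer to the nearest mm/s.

Extrusion cross-section = 0.11 × 0.6, so 0.066 mm².
v_max = Q/A = 25.9/0.066 = 392.42 mm/s → 392 mm/s.

392 mm/s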